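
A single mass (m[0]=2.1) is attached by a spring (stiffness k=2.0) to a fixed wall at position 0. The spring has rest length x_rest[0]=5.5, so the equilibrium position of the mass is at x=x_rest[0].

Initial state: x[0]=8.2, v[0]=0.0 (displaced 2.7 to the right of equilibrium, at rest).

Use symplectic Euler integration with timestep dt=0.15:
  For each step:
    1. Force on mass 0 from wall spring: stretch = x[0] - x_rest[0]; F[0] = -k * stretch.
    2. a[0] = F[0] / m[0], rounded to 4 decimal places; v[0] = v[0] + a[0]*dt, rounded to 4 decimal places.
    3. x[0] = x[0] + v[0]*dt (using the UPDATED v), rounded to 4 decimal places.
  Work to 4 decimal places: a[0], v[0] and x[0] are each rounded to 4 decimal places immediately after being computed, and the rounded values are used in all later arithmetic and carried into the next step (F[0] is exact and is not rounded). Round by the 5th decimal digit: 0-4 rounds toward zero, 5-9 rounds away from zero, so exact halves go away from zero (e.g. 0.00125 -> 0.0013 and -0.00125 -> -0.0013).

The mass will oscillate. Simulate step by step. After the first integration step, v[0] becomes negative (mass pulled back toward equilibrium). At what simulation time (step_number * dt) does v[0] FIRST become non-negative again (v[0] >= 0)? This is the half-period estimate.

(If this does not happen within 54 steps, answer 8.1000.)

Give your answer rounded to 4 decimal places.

Step 0: x=[8.2000] v=[0.0000]
Step 1: x=[8.1421] v=[-0.3857]
Step 2: x=[8.0276] v=[-0.7631]
Step 3: x=[7.8590] v=[-1.1242]
Step 4: x=[7.6398] v=[-1.4612]
Step 5: x=[7.3748] v=[-1.7669]
Step 6: x=[7.0696] v=[-2.0347]
Step 7: x=[6.7308] v=[-2.2589]
Step 8: x=[6.3656] v=[-2.4347]
Step 9: x=[5.9818] v=[-2.5584]
Step 10: x=[5.5877] v=[-2.6272]
Step 11: x=[5.1917] v=[-2.6397]
Step 12: x=[4.8023] v=[-2.5957]
Step 13: x=[4.4279] v=[-2.4960]
Step 14: x=[4.0765] v=[-2.3429]
Step 15: x=[3.7556] v=[-2.1395]
Step 16: x=[3.4721] v=[-1.8903]
Step 17: x=[3.2320] v=[-1.6006]
Step 18: x=[3.0405] v=[-1.2766]
Step 19: x=[2.9017] v=[-0.9252]
Step 20: x=[2.8186] v=[-0.5540]
Step 21: x=[2.7930] v=[-0.1709]
Step 22: x=[2.8254] v=[0.2158]
First v>=0 after going negative at step 22, time=3.3000

Answer: 3.3000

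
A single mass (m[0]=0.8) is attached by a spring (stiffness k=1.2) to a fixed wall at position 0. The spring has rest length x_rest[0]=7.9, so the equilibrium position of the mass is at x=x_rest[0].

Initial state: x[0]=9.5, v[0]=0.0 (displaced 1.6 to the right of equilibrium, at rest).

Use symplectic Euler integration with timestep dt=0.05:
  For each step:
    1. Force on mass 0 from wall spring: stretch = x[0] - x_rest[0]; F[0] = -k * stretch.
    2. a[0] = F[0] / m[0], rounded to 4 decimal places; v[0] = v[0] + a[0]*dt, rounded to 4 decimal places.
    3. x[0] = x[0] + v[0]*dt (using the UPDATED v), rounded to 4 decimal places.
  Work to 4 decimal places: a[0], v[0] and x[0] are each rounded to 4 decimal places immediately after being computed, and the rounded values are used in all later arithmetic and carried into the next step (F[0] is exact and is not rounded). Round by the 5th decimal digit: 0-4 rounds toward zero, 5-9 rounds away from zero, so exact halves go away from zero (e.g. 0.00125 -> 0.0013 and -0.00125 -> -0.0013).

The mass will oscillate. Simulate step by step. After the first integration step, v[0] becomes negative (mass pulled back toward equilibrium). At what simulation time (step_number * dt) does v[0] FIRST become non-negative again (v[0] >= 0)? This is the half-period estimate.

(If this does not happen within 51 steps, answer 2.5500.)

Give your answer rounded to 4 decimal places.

Answer: 2.5500

Derivation:
Step 0: x=[9.5000] v=[0.0000]
Step 1: x=[9.4940] v=[-0.1200]
Step 2: x=[9.4820] v=[-0.2396]
Step 3: x=[9.4641] v=[-0.3583]
Step 4: x=[9.4403] v=[-0.4756]
Step 5: x=[9.4107] v=[-0.5911]
Step 6: x=[9.3755] v=[-0.7044]
Step 7: x=[9.3347] v=[-0.8151]
Step 8: x=[9.2886] v=[-0.9227]
Step 9: x=[9.2373] v=[-1.0268]
Step 10: x=[9.1809] v=[-1.1271]
Step 11: x=[9.1197] v=[-1.2232]
Step 12: x=[9.0540] v=[-1.3147]
Step 13: x=[8.9839] v=[-1.4013]
Step 14: x=[8.9098] v=[-1.4826]
Step 15: x=[8.8319] v=[-1.5583]
Step 16: x=[8.7505] v=[-1.6282]
Step 17: x=[8.6659] v=[-1.6920]
Step 18: x=[8.5784] v=[-1.7494]
Step 19: x=[8.4884] v=[-1.8003]
Step 20: x=[8.3962] v=[-1.8444]
Step 21: x=[8.3021] v=[-1.8816]
Step 22: x=[8.2065] v=[-1.9118]
Step 23: x=[8.1098] v=[-1.9348]
Step 24: x=[8.0123] v=[-1.9505]
Step 25: x=[7.9144] v=[-1.9589]
Step 26: x=[7.8164] v=[-1.9600]
Step 27: x=[7.7187] v=[-1.9537]
Step 28: x=[7.6217] v=[-1.9401]
Step 29: x=[7.5257] v=[-1.9192]
Step 30: x=[7.4311] v=[-1.8911]
Step 31: x=[7.3383] v=[-1.8559]
Step 32: x=[7.2476] v=[-1.8138]
Step 33: x=[7.1594] v=[-1.7649]
Step 34: x=[7.0739] v=[-1.7094]
Step 35: x=[6.9915] v=[-1.6474]
Step 36: x=[6.9125] v=[-1.5793]
Step 37: x=[6.8372] v=[-1.5052]
Step 38: x=[6.7659] v=[-1.4255]
Step 39: x=[6.6989] v=[-1.3404]
Step 40: x=[6.6364] v=[-1.2503]
Step 41: x=[6.5786] v=[-1.1555]
Step 42: x=[6.5258] v=[-1.0564]
Step 43: x=[6.4781] v=[-0.9533]
Step 44: x=[6.4358] v=[-0.8467]
Step 45: x=[6.3990] v=[-0.7369]
Step 46: x=[6.3678] v=[-0.6243]
Step 47: x=[6.3423] v=[-0.5094]
Step 48: x=[6.3227] v=[-0.3926]
Step 49: x=[6.3090] v=[-0.2743]
Step 50: x=[6.3013] v=[-0.1550]
Step 51: x=[6.2995] v=[-0.0351]
v[0] did not become non-negative within 51 steps; using fallback time=2.5500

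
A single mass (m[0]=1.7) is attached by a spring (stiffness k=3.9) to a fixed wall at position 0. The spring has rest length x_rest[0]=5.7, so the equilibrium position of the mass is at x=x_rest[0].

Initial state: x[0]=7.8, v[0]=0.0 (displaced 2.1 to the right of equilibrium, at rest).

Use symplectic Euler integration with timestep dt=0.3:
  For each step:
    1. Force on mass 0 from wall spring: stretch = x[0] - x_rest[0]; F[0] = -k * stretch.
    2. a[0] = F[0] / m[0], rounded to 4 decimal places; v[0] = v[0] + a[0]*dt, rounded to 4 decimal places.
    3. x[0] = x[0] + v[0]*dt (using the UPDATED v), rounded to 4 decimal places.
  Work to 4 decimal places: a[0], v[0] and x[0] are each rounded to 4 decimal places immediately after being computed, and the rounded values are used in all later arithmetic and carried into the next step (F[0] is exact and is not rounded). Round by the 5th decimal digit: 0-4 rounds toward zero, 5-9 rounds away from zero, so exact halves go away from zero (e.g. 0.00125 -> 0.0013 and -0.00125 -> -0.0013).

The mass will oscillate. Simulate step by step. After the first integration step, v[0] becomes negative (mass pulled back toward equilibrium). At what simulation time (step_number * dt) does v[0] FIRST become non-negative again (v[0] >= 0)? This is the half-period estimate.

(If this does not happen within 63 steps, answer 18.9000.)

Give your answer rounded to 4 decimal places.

Step 0: x=[7.8000] v=[0.0000]
Step 1: x=[7.3664] v=[-1.4453]
Step 2: x=[6.5887] v=[-2.5922]
Step 3: x=[5.6276] v=[-3.2038]
Step 4: x=[4.6814] v=[-3.1540]
Step 5: x=[3.9455] v=[-2.4530]
Step 6: x=[3.5719] v=[-1.2455]
Step 7: x=[3.6376] v=[0.2191]
First v>=0 after going negative at step 7, time=2.1000

Answer: 2.1000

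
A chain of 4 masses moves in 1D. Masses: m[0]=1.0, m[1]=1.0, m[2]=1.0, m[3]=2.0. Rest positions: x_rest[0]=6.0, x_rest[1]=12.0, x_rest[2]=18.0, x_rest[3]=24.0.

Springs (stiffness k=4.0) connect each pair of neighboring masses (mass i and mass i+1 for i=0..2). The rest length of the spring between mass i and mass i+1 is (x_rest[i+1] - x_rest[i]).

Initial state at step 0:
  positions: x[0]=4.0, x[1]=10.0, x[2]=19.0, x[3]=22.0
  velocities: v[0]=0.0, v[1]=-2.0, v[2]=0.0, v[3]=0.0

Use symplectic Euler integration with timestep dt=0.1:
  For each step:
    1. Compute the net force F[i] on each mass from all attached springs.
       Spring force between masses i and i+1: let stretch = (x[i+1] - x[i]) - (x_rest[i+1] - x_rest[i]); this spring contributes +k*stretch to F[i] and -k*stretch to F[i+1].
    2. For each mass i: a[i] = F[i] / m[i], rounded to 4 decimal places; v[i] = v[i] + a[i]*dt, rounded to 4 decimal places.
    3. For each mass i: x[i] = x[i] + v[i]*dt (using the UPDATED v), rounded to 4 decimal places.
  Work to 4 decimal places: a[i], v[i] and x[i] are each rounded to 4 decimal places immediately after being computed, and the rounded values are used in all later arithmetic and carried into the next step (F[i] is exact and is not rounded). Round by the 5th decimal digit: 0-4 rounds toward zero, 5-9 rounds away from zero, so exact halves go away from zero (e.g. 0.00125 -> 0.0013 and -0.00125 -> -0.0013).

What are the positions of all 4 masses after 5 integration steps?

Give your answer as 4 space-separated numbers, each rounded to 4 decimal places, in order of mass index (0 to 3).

Answer: 4.0017 10.4842 16.1056 22.7043

Derivation:
Step 0: x=[4.0000 10.0000 19.0000 22.0000] v=[0.0000 -2.0000 0.0000 0.0000]
Step 1: x=[4.0000 9.9200 18.7600 22.0600] v=[0.0000 -0.8000 -2.4000 0.6000]
Step 2: x=[3.9968 9.9568 18.2984 22.1740] v=[-0.0320 0.3680 -4.6160 1.1400]
Step 3: x=[3.9920 10.0889 17.6582 22.3305] v=[-0.0480 1.3206 -6.4024 1.5649]
Step 4: x=[3.9911 10.2799 16.9021 22.5135] v=[-0.0092 1.9096 -7.5612 1.8304]
Step 5: x=[4.0017 10.4842 16.1056 22.7043] v=[0.1063 2.0430 -7.9655 1.9081]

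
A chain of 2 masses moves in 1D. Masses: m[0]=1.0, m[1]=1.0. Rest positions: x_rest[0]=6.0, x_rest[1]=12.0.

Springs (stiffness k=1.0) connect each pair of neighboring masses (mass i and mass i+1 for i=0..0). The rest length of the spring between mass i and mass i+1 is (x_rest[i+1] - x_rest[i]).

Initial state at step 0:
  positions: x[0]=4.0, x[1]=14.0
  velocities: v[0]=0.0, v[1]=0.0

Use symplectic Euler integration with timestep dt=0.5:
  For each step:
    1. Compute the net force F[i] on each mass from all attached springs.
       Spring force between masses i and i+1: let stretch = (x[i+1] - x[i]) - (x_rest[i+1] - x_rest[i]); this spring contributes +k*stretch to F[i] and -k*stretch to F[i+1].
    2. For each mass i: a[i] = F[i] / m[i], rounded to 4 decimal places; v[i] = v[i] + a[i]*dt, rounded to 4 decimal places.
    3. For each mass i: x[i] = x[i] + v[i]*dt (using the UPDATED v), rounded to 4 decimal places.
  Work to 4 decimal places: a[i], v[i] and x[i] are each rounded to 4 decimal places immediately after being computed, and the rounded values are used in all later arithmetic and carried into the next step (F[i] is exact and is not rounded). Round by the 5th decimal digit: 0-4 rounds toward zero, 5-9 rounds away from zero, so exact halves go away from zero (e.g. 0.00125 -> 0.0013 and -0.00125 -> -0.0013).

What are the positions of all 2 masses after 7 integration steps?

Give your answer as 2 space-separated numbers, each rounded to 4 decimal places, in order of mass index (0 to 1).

Step 0: x=[4.0000 14.0000] v=[0.0000 0.0000]
Step 1: x=[5.0000 13.0000] v=[2.0000 -2.0000]
Step 2: x=[6.5000 11.5000] v=[3.0000 -3.0000]
Step 3: x=[7.7500 10.2500] v=[2.5000 -2.5000]
Step 4: x=[8.1250 9.8750] v=[0.7500 -0.7500]
Step 5: x=[7.4375 10.5625] v=[-1.3750 1.3750]
Step 6: x=[6.0313 11.9688] v=[-2.8125 2.8125]
Step 7: x=[4.6094 13.3907] v=[-2.8438 2.8438]

Answer: 4.6094 13.3907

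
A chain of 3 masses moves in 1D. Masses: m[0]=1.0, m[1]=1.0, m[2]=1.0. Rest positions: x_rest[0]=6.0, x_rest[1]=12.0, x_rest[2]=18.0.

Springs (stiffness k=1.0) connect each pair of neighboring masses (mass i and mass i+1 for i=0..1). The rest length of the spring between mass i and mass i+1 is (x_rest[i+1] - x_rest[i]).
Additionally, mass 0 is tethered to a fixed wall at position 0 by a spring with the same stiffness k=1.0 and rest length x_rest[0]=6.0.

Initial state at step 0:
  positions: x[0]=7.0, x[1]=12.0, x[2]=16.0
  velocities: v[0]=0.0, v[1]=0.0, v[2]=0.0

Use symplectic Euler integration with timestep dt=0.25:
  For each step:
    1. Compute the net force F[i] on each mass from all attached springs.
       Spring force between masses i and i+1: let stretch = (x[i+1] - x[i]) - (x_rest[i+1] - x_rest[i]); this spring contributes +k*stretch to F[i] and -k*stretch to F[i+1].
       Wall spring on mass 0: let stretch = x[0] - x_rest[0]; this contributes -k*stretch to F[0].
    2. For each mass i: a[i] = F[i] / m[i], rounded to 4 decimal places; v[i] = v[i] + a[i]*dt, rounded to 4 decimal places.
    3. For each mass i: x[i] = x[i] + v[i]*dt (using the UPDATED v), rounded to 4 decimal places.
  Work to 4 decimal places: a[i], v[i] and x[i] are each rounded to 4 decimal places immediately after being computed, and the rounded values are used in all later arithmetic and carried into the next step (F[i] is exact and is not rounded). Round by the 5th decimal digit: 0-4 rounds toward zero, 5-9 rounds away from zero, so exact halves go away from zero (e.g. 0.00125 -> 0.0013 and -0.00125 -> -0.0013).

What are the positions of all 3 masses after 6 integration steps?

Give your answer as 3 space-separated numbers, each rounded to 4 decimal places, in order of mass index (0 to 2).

Answer: 5.1161 11.1583 17.9013

Derivation:
Step 0: x=[7.0000 12.0000 16.0000] v=[0.0000 0.0000 0.0000]
Step 1: x=[6.8750 11.9375 16.1250] v=[-0.5000 -0.2500 0.5000]
Step 2: x=[6.6367 11.8203 16.3633] v=[-0.9531 -0.4688 0.9531]
Step 3: x=[6.3076 11.6631 16.6927] v=[-1.3164 -0.6290 1.3174]
Step 4: x=[5.9190 11.4855 17.0827] v=[-1.5544 -0.7105 1.5600]
Step 5: x=[5.5084 11.3098 17.4979] v=[-1.6425 -0.7028 1.6607]
Step 6: x=[5.1161 11.1583 17.9013] v=[-1.5693 -0.6061 1.6137]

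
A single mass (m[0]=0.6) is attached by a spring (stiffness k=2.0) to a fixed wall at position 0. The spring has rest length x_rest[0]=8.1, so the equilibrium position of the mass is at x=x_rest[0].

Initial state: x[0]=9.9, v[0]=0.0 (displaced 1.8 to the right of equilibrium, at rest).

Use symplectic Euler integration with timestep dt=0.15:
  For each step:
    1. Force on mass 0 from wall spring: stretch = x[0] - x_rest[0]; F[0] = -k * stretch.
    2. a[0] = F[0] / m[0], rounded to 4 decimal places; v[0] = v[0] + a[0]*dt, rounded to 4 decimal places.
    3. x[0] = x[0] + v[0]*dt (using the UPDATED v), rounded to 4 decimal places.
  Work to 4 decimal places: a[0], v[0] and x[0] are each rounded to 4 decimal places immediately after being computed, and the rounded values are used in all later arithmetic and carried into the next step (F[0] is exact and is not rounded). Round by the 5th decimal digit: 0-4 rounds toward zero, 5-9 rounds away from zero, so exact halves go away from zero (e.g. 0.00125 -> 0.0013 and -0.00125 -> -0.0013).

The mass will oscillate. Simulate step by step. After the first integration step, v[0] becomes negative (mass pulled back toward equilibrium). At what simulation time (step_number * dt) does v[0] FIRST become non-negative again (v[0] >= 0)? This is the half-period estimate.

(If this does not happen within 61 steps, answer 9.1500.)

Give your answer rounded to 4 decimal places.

Step 0: x=[9.9000] v=[0.0000]
Step 1: x=[9.7650] v=[-0.9000]
Step 2: x=[9.5051] v=[-1.7325]
Step 3: x=[9.1398] v=[-2.4351]
Step 4: x=[8.6966] v=[-2.9550]
Step 5: x=[8.2086] v=[-3.2533]
Step 6: x=[7.7125] v=[-3.3076]
Step 7: x=[7.2454] v=[-3.1138]
Step 8: x=[6.8424] v=[-2.6865]
Step 9: x=[6.5337] v=[-2.0577]
Step 10: x=[6.3425] v=[-1.2746]
Step 11: x=[6.2831] v=[-0.3959]
Step 12: x=[6.3600] v=[0.5125]
First v>=0 after going negative at step 12, time=1.8000

Answer: 1.8000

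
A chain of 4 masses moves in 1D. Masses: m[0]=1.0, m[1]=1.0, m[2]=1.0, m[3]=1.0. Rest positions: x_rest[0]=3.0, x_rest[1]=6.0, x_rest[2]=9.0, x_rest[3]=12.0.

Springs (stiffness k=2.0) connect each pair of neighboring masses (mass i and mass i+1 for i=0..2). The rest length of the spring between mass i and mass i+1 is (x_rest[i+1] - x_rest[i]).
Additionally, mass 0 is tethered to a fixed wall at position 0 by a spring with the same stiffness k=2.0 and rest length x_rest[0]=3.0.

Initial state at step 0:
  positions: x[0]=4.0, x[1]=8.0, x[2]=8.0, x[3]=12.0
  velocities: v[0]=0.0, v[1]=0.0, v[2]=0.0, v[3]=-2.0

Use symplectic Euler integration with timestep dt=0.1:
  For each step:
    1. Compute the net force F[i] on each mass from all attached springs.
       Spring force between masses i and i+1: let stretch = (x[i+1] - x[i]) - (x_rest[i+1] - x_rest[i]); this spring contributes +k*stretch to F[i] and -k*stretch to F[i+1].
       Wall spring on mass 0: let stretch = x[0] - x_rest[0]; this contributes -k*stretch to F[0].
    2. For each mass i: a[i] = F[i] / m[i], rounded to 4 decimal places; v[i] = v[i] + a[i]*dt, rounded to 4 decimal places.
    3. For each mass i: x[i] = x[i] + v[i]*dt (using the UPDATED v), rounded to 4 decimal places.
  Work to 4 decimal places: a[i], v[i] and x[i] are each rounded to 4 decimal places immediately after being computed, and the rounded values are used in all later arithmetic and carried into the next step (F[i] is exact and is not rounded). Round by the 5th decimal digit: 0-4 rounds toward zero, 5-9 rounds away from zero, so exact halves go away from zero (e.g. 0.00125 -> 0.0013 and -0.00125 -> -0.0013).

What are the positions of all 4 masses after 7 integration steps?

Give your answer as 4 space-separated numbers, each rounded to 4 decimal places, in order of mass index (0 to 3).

Step 0: x=[4.0000 8.0000 8.0000 12.0000] v=[0.0000 0.0000 0.0000 -2.0000]
Step 1: x=[4.0000 7.9200 8.0800 11.7800] v=[0.0000 -0.8000 0.8000 -2.2000]
Step 2: x=[3.9984 7.7648 8.2308 11.5460] v=[-0.0160 -1.5520 1.5080 -2.3400]
Step 3: x=[3.9922 7.5436 8.4386 11.3057] v=[-0.0624 -2.2121 2.0778 -2.4030]
Step 4: x=[3.9771 7.2693 8.6858 11.0681] v=[-0.1506 -2.7434 2.4722 -2.3764]
Step 5: x=[3.9483 6.9575 8.9523 10.8428] v=[-0.2876 -3.1185 2.6654 -2.2529]
Step 6: x=[3.9008 6.6254 9.2168 10.6397] v=[-0.4754 -3.3214 2.6445 -2.0310]
Step 7: x=[3.8297 6.2906 9.4579 10.4681] v=[-0.7106 -3.3480 2.4108 -1.7156]

Answer: 3.8297 6.2906 9.4579 10.4681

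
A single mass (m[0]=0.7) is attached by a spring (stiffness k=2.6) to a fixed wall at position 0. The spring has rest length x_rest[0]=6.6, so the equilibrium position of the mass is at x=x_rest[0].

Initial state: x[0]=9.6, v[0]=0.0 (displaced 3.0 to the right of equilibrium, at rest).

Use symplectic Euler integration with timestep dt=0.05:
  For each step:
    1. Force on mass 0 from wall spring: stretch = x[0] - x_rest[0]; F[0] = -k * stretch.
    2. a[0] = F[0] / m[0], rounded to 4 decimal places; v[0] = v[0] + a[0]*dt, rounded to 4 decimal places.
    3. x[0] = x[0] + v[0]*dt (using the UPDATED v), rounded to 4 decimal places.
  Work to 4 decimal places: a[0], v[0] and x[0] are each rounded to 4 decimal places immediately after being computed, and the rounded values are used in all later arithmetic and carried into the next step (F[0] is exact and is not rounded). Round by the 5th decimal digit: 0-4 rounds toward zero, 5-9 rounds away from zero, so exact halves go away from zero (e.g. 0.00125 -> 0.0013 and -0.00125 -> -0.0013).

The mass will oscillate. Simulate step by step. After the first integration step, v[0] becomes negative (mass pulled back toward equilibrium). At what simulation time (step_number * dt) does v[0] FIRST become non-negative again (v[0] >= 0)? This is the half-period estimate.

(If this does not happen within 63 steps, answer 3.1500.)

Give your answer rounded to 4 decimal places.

Step 0: x=[9.6000] v=[0.0000]
Step 1: x=[9.5721] v=[-0.5571]
Step 2: x=[9.5166] v=[-1.1091]
Step 3: x=[9.4341] v=[-1.6508]
Step 4: x=[9.3252] v=[-2.1771]
Step 5: x=[9.1910] v=[-2.6832]
Step 6: x=[9.0328] v=[-3.1644]
Step 7: x=[8.8520] v=[-3.6162]
Step 8: x=[8.6503] v=[-4.0344]
Step 9: x=[8.4295] v=[-4.4152]
Step 10: x=[8.1918] v=[-4.7550]
Step 11: x=[7.9393] v=[-5.0506]
Step 12: x=[7.6743] v=[-5.2993]
Step 13: x=[7.3994] v=[-5.4988]
Step 14: x=[7.1170] v=[-5.6473]
Step 15: x=[6.8298] v=[-5.7433]
Step 16: x=[6.5405] v=[-5.7860]
Step 17: x=[6.2518] v=[-5.7750]
Step 18: x=[5.9663] v=[-5.7103]
Step 19: x=[5.6867] v=[-5.5926]
Step 20: x=[5.4156] v=[-5.4230]
Step 21: x=[5.1555] v=[-5.2030]
Step 22: x=[4.9088] v=[-4.9347]
Step 23: x=[4.6778] v=[-4.6206]
Step 24: x=[4.4646] v=[-4.2636]
Step 25: x=[4.2713] v=[-3.8670]
Step 26: x=[4.0996] v=[-3.4345]
Step 27: x=[3.9511] v=[-2.9701]
Step 28: x=[3.8272] v=[-2.4782]
Step 29: x=[3.7290] v=[-1.9633]
Step 30: x=[3.6575] v=[-1.4301]
Step 31: x=[3.6133] v=[-0.8836]
Step 32: x=[3.5969] v=[-0.3289]
Step 33: x=[3.6083] v=[0.2288]
First v>=0 after going negative at step 33, time=1.6500

Answer: 1.6500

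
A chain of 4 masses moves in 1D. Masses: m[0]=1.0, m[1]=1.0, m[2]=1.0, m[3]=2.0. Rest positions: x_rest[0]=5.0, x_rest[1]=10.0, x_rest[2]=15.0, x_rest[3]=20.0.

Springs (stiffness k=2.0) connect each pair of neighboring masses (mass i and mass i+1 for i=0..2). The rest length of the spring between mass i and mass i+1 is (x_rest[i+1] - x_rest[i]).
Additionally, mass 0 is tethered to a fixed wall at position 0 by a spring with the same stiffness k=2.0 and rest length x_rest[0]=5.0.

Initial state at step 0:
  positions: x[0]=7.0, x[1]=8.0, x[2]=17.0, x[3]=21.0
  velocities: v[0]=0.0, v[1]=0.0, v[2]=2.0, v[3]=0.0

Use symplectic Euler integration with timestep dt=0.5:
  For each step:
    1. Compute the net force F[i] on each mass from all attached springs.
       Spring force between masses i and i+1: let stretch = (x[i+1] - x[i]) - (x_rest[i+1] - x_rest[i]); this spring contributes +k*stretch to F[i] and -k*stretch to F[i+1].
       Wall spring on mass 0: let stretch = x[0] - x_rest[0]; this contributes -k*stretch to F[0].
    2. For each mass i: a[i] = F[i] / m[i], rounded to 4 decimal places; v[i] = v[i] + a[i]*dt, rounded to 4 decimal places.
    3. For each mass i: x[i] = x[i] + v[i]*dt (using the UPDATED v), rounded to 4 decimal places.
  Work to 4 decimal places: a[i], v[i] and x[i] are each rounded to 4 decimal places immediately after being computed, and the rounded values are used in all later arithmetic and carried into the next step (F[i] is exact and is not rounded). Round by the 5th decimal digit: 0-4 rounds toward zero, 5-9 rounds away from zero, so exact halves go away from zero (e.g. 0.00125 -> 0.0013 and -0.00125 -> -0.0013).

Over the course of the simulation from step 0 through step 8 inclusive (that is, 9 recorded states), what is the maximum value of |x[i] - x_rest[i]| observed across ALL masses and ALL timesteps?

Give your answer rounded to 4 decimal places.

Answer: 3.7500

Derivation:
Step 0: x=[7.0000 8.0000 17.0000 21.0000] v=[0.0000 0.0000 2.0000 0.0000]
Step 1: x=[4.0000 12.0000 15.5000 21.2500] v=[-6.0000 8.0000 -3.0000 0.5000]
Step 2: x=[3.0000 13.7500 15.1250 21.3125] v=[-2.0000 3.5000 -0.7500 0.1250]
Step 3: x=[5.8750 10.8125 17.1563 21.0781] v=[5.7500 -5.8750 4.0625 -0.4688]
Step 4: x=[8.2813 8.5782 17.9766 21.1133] v=[4.8125 -4.4687 1.6405 0.0703]
Step 5: x=[6.6954 10.8946 15.6660 21.6143] v=[-3.1719 4.6328 -4.6212 1.0020]
Step 6: x=[3.8614 13.4971 13.9439 21.8783] v=[-5.6681 5.2050 -3.4443 0.5279]
Step 7: x=[3.9145 11.5052 15.9656 21.4087] v=[0.1062 -3.9839 4.0433 -0.9393]
Step 8: x=[5.8057 7.9481 18.4786 20.8283] v=[3.7824 -7.1142 5.0260 -1.1609]
Max displacement = 3.7500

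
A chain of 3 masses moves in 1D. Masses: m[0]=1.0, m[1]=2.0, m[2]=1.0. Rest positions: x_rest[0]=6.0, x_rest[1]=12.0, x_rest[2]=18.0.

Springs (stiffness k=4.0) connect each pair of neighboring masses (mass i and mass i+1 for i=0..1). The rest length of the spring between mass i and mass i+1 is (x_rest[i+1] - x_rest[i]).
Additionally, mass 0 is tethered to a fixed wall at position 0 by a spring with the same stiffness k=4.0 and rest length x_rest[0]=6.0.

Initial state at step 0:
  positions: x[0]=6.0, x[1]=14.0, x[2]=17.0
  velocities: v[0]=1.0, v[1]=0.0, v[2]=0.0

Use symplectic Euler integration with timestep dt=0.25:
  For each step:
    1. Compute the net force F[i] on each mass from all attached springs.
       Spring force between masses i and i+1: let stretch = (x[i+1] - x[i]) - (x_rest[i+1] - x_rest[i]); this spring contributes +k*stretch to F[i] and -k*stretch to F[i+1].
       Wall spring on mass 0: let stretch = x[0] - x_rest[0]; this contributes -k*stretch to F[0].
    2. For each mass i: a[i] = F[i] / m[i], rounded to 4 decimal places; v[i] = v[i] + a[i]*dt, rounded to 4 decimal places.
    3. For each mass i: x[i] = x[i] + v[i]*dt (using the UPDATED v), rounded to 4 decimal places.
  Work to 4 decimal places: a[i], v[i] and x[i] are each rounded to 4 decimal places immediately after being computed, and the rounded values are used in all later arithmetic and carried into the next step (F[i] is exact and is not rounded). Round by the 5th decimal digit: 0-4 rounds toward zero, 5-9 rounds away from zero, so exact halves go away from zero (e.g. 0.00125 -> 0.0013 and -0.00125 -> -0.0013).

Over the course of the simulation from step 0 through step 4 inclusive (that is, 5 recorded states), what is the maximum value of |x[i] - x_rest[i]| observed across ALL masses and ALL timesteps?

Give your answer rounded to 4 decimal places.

Answer: 2.4473

Derivation:
Step 0: x=[6.0000 14.0000 17.0000] v=[1.0000 0.0000 0.0000]
Step 1: x=[6.7500 13.3750 17.7500] v=[3.0000 -2.5000 3.0000]
Step 2: x=[7.4688 12.4688 18.9063] v=[2.8750 -3.6250 4.6250]
Step 3: x=[7.5704 11.7422 19.9532] v=[0.4062 -2.9063 4.1875]
Step 4: x=[6.8223 11.5205 20.4473] v=[-2.9924 -0.8867 1.9765]
Max displacement = 2.4473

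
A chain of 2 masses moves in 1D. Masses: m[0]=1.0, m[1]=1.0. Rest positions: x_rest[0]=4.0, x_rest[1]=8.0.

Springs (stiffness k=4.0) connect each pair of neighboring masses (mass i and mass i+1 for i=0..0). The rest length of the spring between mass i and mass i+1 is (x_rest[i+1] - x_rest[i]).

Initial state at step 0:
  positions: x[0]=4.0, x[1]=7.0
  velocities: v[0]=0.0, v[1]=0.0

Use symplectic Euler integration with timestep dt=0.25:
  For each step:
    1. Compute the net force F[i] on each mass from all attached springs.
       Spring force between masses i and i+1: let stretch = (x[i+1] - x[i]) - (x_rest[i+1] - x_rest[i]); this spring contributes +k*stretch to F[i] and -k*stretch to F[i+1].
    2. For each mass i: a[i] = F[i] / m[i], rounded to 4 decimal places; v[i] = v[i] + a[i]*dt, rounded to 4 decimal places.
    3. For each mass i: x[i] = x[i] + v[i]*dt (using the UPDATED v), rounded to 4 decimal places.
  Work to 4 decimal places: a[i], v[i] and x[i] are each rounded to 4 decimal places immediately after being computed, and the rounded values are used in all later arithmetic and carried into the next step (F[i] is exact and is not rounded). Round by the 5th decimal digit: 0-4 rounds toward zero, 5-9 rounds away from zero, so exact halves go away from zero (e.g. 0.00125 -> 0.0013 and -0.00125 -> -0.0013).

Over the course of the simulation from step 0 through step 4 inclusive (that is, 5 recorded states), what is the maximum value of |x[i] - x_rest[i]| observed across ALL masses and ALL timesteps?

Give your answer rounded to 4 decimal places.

Answer: 1.0312

Derivation:
Step 0: x=[4.0000 7.0000] v=[0.0000 0.0000]
Step 1: x=[3.7500 7.2500] v=[-1.0000 1.0000]
Step 2: x=[3.3750 7.6250] v=[-1.5000 1.5000]
Step 3: x=[3.0625 7.9375] v=[-1.2500 1.2500]
Step 4: x=[2.9688 8.0313] v=[-0.3750 0.3750]
Max displacement = 1.0312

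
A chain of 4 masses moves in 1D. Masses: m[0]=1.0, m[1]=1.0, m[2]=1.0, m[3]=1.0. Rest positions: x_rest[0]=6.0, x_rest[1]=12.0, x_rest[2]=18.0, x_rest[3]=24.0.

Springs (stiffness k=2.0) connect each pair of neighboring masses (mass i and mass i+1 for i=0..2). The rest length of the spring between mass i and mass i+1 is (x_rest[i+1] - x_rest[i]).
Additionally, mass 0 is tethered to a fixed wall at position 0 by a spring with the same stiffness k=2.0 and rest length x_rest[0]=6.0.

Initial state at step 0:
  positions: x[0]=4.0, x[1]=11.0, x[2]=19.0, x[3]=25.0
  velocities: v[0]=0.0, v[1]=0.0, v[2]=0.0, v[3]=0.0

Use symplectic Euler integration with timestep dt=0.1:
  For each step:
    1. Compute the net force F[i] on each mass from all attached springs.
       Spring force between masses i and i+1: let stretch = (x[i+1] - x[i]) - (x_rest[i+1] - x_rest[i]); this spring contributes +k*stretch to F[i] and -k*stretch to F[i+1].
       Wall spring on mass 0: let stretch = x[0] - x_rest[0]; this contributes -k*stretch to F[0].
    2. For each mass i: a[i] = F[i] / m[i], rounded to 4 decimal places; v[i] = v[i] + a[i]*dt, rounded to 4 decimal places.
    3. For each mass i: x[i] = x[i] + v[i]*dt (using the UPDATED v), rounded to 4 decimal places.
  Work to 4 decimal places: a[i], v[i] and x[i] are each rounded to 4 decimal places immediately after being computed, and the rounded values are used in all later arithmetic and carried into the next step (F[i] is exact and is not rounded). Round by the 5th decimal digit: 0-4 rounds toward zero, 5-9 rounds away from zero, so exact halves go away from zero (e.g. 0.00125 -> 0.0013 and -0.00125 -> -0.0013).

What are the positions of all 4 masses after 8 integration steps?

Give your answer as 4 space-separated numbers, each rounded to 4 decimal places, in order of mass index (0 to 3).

Step 0: x=[4.0000 11.0000 19.0000 25.0000] v=[0.0000 0.0000 0.0000 0.0000]
Step 1: x=[4.0600 11.0200 18.9600 25.0000] v=[0.6000 0.2000 -0.4000 0.0000]
Step 2: x=[4.1780 11.0596 18.8820 24.9992] v=[1.1800 0.3960 -0.7800 -0.0080]
Step 3: x=[4.3501 11.1180 18.7699 24.9961] v=[1.7207 0.5842 -1.1210 -0.0314]
Step 4: x=[4.5705 11.1941 18.6293 24.9884] v=[2.2043 0.7610 -1.4061 -0.0766]
Step 5: x=[4.8320 11.2864 18.4672 24.9736] v=[2.6149 0.9233 -1.6213 -0.1484]
Step 6: x=[5.1259 11.3933 18.2916 24.9486] v=[2.9394 1.0686 -1.7562 -0.2497]
Step 7: x=[5.4427 11.5128 18.1112 24.9105] v=[3.1677 1.1948 -1.8045 -0.3811]
Step 8: x=[5.7720 11.6429 17.9348 24.8564] v=[3.2932 1.3005 -1.7643 -0.5410]

Answer: 5.7720 11.6429 17.9348 24.8564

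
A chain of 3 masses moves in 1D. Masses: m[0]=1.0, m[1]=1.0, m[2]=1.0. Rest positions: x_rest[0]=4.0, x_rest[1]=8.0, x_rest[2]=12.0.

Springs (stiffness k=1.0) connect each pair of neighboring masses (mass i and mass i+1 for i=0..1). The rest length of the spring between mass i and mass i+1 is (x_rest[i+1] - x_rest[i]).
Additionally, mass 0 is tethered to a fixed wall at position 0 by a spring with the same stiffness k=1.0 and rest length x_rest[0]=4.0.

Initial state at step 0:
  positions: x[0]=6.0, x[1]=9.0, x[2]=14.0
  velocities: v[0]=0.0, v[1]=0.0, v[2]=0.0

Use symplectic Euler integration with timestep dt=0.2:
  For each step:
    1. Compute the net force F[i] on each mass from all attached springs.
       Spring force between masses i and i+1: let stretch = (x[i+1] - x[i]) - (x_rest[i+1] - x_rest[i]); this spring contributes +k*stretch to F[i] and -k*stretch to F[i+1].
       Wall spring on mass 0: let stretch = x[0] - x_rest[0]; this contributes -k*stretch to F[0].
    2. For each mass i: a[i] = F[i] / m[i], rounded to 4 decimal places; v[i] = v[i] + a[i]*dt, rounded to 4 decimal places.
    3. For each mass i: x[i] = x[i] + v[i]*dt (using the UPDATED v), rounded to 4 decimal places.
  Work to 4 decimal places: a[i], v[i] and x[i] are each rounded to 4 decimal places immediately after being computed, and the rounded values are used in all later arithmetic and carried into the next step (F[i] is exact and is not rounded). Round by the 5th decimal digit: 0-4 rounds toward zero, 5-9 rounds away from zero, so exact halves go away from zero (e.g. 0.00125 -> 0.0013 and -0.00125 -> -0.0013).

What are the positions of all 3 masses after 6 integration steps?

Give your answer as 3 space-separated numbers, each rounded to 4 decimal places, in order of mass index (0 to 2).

Answer: 4.2553 9.9192 13.4411

Derivation:
Step 0: x=[6.0000 9.0000 14.0000] v=[0.0000 0.0000 0.0000]
Step 1: x=[5.8800 9.0800 13.9600] v=[-0.6000 0.4000 -0.2000]
Step 2: x=[5.6528 9.2272 13.8848] v=[-1.1360 0.7360 -0.3760]
Step 3: x=[5.3425 9.4177 13.7833] v=[-1.5517 0.9526 -0.5075]
Step 4: x=[4.9815 9.6198 13.6672] v=[-1.8052 1.0107 -0.5806]
Step 5: x=[4.6067 9.7983 13.5492] v=[-1.8738 0.8925 -0.5901]
Step 6: x=[4.2553 9.9192 13.4411] v=[-1.7568 0.6044 -0.5403]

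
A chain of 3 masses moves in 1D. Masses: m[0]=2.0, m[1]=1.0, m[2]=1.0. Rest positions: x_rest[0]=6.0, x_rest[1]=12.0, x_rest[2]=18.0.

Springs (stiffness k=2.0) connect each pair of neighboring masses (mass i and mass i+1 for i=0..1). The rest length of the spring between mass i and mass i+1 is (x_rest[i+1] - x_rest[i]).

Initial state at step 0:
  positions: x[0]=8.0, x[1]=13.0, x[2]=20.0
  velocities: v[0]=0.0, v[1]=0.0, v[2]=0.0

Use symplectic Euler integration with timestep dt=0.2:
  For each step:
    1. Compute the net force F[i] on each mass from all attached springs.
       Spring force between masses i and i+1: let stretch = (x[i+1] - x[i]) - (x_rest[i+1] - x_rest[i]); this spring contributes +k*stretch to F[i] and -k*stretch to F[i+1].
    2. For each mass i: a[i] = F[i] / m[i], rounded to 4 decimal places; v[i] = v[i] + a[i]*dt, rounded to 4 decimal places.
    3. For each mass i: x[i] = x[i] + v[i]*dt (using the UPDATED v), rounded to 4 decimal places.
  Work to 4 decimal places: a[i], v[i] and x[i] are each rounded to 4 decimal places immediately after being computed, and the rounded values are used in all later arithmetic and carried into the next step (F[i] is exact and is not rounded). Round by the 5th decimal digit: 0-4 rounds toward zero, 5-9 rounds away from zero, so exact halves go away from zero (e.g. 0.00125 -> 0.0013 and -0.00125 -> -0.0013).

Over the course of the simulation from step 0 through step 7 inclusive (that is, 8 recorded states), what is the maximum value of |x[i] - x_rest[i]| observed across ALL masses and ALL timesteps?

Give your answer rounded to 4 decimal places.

Answer: 2.4779

Derivation:
Step 0: x=[8.0000 13.0000 20.0000] v=[0.0000 0.0000 0.0000]
Step 1: x=[7.9600 13.1600 19.9200] v=[-0.2000 0.8000 -0.4000]
Step 2: x=[7.8880 13.4448 19.7792] v=[-0.3600 1.4240 -0.7040]
Step 3: x=[7.7983 13.7918 19.6116] v=[-0.4486 1.7350 -0.8378]
Step 4: x=[7.7083 14.1249 19.4585] v=[-0.4499 1.6655 -0.7657]
Step 5: x=[7.6350 14.3714 19.3587] v=[-0.3666 1.2323 -0.4991]
Step 6: x=[7.5911 14.4779 19.3399] v=[-0.2193 0.5327 -0.0940]
Step 7: x=[7.5827 14.4225 19.4121] v=[-0.0419 -0.2772 0.3612]
Max displacement = 2.4779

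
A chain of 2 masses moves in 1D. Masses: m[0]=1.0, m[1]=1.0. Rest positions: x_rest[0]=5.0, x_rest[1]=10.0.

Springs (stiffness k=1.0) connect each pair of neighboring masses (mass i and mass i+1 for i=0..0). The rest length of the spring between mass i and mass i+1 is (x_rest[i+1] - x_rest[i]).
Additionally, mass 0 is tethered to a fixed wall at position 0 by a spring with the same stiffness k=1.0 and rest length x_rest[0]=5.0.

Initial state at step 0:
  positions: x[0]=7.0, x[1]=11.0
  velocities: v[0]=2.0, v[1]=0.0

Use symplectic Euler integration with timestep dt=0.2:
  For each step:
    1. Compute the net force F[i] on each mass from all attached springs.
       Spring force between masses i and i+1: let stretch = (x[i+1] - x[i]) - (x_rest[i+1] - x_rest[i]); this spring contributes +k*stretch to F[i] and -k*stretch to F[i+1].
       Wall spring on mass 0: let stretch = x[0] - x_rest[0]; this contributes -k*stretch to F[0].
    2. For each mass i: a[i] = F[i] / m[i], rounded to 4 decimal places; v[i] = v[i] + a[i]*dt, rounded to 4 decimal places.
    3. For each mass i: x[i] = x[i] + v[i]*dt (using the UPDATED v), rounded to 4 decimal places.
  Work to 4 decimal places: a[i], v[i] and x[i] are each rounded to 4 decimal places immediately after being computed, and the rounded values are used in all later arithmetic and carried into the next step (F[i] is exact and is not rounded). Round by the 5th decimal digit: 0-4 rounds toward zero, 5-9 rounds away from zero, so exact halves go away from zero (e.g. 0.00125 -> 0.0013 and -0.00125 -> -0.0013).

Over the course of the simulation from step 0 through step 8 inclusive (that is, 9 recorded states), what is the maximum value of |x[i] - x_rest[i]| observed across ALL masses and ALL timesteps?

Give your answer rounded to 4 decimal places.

Answer: 2.4192

Derivation:
Step 0: x=[7.0000 11.0000] v=[2.0000 0.0000]
Step 1: x=[7.2800 11.0400] v=[1.4000 0.2000]
Step 2: x=[7.4192 11.1296] v=[0.6960 0.4480]
Step 3: x=[7.4100 11.2708] v=[-0.0458 0.7059]
Step 4: x=[7.2589 11.4575] v=[-0.7556 0.9337]
Step 5: x=[6.9854 11.6763] v=[-1.3677 1.0940]
Step 6: x=[6.6201 11.9075] v=[-1.8266 1.1558]
Step 7: x=[6.2015 12.1272] v=[-2.0931 1.0983]
Step 8: x=[5.7718 12.3098] v=[-2.1483 0.9132]
Max displacement = 2.4192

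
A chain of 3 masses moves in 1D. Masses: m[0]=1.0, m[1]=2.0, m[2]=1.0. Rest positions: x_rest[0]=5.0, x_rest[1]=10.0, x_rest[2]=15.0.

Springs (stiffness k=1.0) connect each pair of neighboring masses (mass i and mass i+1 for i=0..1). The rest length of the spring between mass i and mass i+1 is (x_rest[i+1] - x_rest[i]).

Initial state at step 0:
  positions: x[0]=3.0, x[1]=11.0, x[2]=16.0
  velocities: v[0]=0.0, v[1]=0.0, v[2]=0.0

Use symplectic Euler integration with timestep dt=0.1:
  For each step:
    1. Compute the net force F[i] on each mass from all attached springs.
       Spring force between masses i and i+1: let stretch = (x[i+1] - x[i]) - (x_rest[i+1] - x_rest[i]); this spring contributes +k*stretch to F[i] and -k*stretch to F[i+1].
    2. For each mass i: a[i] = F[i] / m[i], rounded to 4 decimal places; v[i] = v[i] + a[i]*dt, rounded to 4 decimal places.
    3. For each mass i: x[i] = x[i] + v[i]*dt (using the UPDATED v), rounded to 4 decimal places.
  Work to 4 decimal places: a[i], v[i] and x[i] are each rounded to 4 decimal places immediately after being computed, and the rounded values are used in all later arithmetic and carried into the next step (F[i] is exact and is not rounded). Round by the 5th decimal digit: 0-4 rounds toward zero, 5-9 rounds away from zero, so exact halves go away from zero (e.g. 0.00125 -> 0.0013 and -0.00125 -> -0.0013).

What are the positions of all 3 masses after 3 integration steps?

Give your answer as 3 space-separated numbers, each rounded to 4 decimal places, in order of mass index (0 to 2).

Step 0: x=[3.0000 11.0000 16.0000] v=[0.0000 0.0000 0.0000]
Step 1: x=[3.0300 10.9850 16.0000] v=[0.3000 -0.1500 0.0000]
Step 2: x=[3.0896 10.9553 15.9999] v=[0.5955 -0.2970 -0.0015]
Step 3: x=[3.1778 10.9115 15.9993] v=[0.8821 -0.4381 -0.0060]

Answer: 3.1778 10.9115 15.9993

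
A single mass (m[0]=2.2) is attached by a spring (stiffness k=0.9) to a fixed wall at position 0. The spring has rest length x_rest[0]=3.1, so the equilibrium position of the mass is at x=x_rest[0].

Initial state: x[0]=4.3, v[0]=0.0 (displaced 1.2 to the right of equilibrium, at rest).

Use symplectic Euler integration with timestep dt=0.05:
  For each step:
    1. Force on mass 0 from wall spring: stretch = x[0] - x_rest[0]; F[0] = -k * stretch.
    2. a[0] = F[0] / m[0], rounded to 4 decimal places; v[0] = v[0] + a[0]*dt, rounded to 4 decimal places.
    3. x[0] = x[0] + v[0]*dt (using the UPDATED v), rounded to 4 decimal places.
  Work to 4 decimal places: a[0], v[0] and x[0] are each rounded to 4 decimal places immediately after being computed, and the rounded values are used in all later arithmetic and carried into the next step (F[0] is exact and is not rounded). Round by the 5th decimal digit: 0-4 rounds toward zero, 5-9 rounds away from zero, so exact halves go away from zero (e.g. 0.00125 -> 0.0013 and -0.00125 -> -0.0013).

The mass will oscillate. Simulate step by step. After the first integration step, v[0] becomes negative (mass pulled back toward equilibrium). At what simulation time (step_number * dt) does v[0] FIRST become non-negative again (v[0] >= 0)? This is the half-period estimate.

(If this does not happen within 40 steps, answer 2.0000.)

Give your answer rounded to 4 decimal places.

Step 0: x=[4.3000] v=[0.0000]
Step 1: x=[4.2988] v=[-0.0245]
Step 2: x=[4.2964] v=[-0.0490]
Step 3: x=[4.2927] v=[-0.0735]
Step 4: x=[4.2878] v=[-0.0979]
Step 5: x=[4.2817] v=[-0.1222]
Step 6: x=[4.2744] v=[-0.1464]
Step 7: x=[4.2659] v=[-0.1704]
Step 8: x=[4.2562] v=[-0.1943]
Step 9: x=[4.2453] v=[-0.2180]
Step 10: x=[4.2332] v=[-0.2414]
Step 11: x=[4.2200] v=[-0.2646]
Step 12: x=[4.2056] v=[-0.2875]
Step 13: x=[4.1901] v=[-0.3101]
Step 14: x=[4.1735] v=[-0.3324]
Step 15: x=[4.1558] v=[-0.3544]
Step 16: x=[4.1370] v=[-0.3760]
Step 17: x=[4.1171] v=[-0.3972]
Step 18: x=[4.0962] v=[-0.4180]
Step 19: x=[4.0743] v=[-0.4384]
Step 20: x=[4.0514] v=[-0.4583]
Step 21: x=[4.0275] v=[-0.4778]
Step 22: x=[4.0027] v=[-0.4968]
Step 23: x=[3.9769] v=[-0.5153]
Step 24: x=[3.9502] v=[-0.5332]
Step 25: x=[3.9227] v=[-0.5506]
Step 26: x=[3.8943] v=[-0.5674]
Step 27: x=[3.8651] v=[-0.5836]
Step 28: x=[3.8351] v=[-0.5993]
Step 29: x=[3.8044] v=[-0.6143]
Step 30: x=[3.7730] v=[-0.6287]
Step 31: x=[3.7409] v=[-0.6425]
Step 32: x=[3.7081] v=[-0.6556]
Step 33: x=[3.6747] v=[-0.6680]
Step 34: x=[3.6407] v=[-0.6798]
Step 35: x=[3.6062] v=[-0.6909]
Step 36: x=[3.5711] v=[-0.7013]
Step 37: x=[3.5356] v=[-0.7109]
Step 38: x=[3.4996] v=[-0.7198]
Step 39: x=[3.4632] v=[-0.7280]
Step 40: x=[3.4264] v=[-0.7354]
v[0] did not become non-negative within 40 steps; using fallback time=2.0000

Answer: 2.0000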